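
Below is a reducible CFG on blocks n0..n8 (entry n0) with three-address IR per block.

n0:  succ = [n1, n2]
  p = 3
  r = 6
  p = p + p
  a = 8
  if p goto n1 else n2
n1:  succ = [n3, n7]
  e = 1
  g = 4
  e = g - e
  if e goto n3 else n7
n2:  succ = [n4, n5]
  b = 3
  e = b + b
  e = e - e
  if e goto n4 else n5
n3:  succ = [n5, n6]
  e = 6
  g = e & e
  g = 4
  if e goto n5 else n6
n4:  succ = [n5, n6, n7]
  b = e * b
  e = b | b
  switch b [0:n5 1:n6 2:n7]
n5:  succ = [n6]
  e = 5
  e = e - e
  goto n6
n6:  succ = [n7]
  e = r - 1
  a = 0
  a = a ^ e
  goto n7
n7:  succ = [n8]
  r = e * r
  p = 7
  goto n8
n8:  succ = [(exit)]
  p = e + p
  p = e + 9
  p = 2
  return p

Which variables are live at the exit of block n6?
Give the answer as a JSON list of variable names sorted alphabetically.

Answer: ["e", "r"]

Derivation:
def/use:
  n0: def={a,p,r} ue=∅
  n1: def={e,g} ue=∅
  n2: def={b,e} ue=∅
  n3: def={e,g} ue=∅
  n4: def={b,e} ue={b,e}
  n5: def={e} ue=∅
  n6: def={a,e} ue={r}
  n7: def={p,r} ue={e,r}
  n8: def={p} ue={e,p}

Live sets:
  live n0: ∅→{r}
  live n1: {r}→{e,r}
  live n2: {r}→{b,e,r}
  live n3: {r}→{r}
  live n4: {b,e,r}→{e,r}
  live n5: {r}→{r}
  live n6: {r}→{e,r}
  live n7: {e,r}→{e,p}
  live n8: {e,p}→∅

live-out(n6) = ["e", "r"]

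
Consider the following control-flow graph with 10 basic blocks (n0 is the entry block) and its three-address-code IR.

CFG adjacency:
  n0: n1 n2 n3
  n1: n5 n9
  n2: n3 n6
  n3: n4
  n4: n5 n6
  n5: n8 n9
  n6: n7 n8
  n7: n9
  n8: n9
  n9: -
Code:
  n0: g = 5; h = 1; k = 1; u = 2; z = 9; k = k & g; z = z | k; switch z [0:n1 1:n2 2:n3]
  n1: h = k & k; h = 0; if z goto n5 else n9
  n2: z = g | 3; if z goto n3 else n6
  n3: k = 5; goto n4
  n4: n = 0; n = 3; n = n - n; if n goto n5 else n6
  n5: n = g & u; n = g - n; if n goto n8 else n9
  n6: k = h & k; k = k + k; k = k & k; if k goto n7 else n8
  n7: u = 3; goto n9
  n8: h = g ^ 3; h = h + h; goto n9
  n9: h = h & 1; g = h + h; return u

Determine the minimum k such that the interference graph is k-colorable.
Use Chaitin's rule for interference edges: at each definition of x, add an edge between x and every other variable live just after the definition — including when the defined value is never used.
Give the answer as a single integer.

Answer: 5

Analysis:
Per-block:
  n0: def={g,h,k,u,z} ue=∅
  n1: def={h} ue={k,z}
  n2: def={z} ue={g}
  n3: def={k} ue=∅
  n4: def={n} ue=∅
  n5: def={n} ue={g,u}
  n6: def={k} ue={h,k}
  n7: def={u} ue=∅
  n8: def={h} ue={g}
  n9: def={g,h} ue={h,u}

Liveness:
  n0: in=∅ out={g,h,k,u,z}
  n1: in={g,k,u,z} out={g,h,u}
  n2: in={g,h,k,u} out={g,h,k,u}
  n3: in={g,h,u} out={g,h,k,u}
  n4: in={g,h,k,u} out={g,h,k,u}
  n5: in={g,h,u} out={g,h,u}
  n6: in={g,h,k,u} out={g,h,u}
  n7: in={h} out={h,u}
  n8: in={g,u} out={h,u}
  n9: in={h,u} out=∅

Conflict graph:
  g: {h,k,n,u,z}
  h: {g,k,n,u,z}
  k: {g,h,n,u,z}
  n: {g,h,k,u}
  u: {g,h,k,n,z}
  z: {g,h,k,u}

Registers:
  clique {g,h,k,n,u} ⇒ need ≥ 5
  assign g→R0 h→R1 k→R2 n→R4 u→R3 z→R4 — no edge inside a register ⇒ χ ≤ 5
  χ = 5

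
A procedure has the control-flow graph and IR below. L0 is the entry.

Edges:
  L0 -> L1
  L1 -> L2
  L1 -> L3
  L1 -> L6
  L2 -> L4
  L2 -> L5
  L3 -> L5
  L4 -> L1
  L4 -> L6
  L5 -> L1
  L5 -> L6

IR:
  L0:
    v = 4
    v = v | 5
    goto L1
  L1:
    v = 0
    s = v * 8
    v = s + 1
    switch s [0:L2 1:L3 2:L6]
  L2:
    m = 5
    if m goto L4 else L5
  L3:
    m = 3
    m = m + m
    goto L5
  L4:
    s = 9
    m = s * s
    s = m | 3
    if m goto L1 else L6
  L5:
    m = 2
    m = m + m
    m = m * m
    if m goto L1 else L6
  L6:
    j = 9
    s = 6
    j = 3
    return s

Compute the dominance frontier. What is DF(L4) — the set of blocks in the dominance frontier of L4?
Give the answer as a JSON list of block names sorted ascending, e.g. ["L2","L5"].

idom tree: L1←L0 L2←L1 L3←L1 L4←L2 L5←L1 L6←L1
Join-block Dom:
  L1: preds {L0,L4,L5}: {L0} ∩ {L0,L1,L2,L4} ∩ {L0,L1,L5} = {L0}; idom=L0
  L5: preds {L2,L3}: {L0,L1,L2} ∩ {L0,L1,L3} = {L0,L1}; idom=L1
  L6: preds {L1,L4,L5}: {L0,L1} ∩ {L0,L1,L2,L4} ∩ {L0,L1,L5} = {L0,L1}; idom=L1

DF derivation:
  L1←L0: walk · to L0
  L1←L4: walk L4→L2→L1 to L0
  L1←L5: walk L5→L1 to L0
  L5←L2: walk L2 to L1
  L5←L3: walk L3 to L1
  L6←L1: walk · to L1
  L6←L4: walk L4→L2 to L1
  L6←L5: walk L5 to L1
  L0 → ∅
  L1 → {L1}
  L2 → {L1,L5,L6}
  L3 → {L5}
  L4 → {L1,L6}
  L5 → {L1,L6}
  L6 → ∅

DF(L4) = ["L1", "L6"]

Answer: ["L1", "L6"]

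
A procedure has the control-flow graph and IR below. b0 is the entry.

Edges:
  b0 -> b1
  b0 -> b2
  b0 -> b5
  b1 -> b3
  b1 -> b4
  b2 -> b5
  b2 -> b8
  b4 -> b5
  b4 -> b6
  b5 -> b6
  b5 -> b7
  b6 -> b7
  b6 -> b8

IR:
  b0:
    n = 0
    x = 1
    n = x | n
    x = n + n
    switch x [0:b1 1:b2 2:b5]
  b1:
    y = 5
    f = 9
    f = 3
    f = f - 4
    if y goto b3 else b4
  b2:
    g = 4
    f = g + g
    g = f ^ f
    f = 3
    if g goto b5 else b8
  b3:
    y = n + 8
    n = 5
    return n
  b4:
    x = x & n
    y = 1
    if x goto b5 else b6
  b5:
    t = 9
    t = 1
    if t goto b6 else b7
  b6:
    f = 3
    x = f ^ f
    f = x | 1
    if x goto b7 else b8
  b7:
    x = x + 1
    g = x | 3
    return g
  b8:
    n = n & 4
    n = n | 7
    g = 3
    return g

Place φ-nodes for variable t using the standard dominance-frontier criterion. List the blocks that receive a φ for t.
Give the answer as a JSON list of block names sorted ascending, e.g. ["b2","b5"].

idom tree: b1←b0 b2←b0 b3←b1 b4←b1 b5←b0 b6←b0 b7←b0 b8←b0
Dom at joins:
  b5: preds {b0,b2,b4}: {b0} ∩ {b0,b2} ∩ {b0,b1,b4} = {b0}; idom=b0
  b6: preds {b4,b5}: {b0,b1,b4} ∩ {b0,b5} = {b0}; idom=b0
  b7: preds {b5,b6}: {b0,b5} ∩ {b0,b6} = {b0}; idom=b0
  b8: preds {b2,b6}: {b0,b2} ∩ {b0,b6} = {b0}; idom=b0

Frontier:
  join b5 pred b0: · stop@b0
  join b5 pred b2: b2 stop@b0
  join b5 pred b4: b4→b1 stop@b0
  join b6 pred b4: b4→b1 stop@b0
  join b6 pred b5: b5 stop@b0
  join b7 pred b5: b5 stop@b0
  join b7 pred b6: b6 stop@b0
  join b8 pred b2: b2 stop@b0
  join b8 pred b6: b6 stop@b0
  DF(b0)=∅
  DF(b1)={b5,b6}
  DF(b2)={b5,b8}
  DF(b3)=∅
  DF(b4)={b5,b6}
  DF(b5)={b6,b7}
  DF(b6)={b7,b8}
  DF(b7)=∅
  DF(b8)=∅

φ for t: defs {b5}
  DF⁺ = {b6,b7,b8}

Answer: ["b6", "b7", "b8"]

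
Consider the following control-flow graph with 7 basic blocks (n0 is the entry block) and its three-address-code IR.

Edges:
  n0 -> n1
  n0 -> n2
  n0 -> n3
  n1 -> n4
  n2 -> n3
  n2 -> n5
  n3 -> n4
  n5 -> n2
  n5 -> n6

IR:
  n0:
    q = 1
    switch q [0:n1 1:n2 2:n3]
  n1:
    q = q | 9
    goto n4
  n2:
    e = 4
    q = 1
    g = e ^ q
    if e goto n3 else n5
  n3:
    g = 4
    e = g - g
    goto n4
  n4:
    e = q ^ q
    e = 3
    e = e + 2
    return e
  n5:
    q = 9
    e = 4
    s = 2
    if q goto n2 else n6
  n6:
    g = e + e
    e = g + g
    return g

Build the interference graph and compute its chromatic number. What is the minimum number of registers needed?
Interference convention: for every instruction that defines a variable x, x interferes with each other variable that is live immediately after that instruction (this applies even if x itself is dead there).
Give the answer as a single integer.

Answer: 3

Derivation:
def/use:
  n0: {q} / ∅
  n1: {q} / {q}
  n2: {e,g,q} / ∅
  n3: {e,g} / ∅
  n4: {e} / {q}
  n5: {e,q,s} / ∅
  n6: {e,g} / {e}

Backward fixpoint:
  n0: in=∅ out={q}
  n1: in={q} out={q}
  n2: in=∅ out={q}
  n3: in={q} out={q}
  n4: in={q} out=∅
  n5: in=∅ out={e}
  n6: in={e} out=∅

Interference:
  e: {g,q,s}
  g: {e,q}
  q: {e,g,s}
  s: {e,q}

Registers:
  clique {e,g,q} ⇒ need ≥ 3
  assign e→R0 g→R2 q→R1 s→R2 — no edge inside a register ⇒ χ ≤ 3
  χ = 3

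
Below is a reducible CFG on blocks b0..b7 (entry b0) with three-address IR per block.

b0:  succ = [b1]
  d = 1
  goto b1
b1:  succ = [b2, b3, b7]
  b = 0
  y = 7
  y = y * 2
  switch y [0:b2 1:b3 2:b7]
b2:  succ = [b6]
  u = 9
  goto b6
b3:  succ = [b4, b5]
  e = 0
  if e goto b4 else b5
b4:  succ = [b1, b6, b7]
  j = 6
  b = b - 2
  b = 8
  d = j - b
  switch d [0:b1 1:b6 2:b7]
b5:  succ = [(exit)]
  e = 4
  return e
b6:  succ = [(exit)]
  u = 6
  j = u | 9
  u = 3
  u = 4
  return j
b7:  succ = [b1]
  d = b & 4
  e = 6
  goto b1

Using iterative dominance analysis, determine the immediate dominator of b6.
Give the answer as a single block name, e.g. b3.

idom tree: b1←b0 b2←b1 b3←b1 b4←b3 b5←b3 b6←b1 b7←b1
Dom at joins:
  b1: preds {b0,b4,b7}: {b0} ∩ {b0,b1,b3,b4} ∩ {b0,b1,b7} = {b0}; idom=b0
  b6: preds {b2,b4}: {b0,b1,b2} ∩ {b0,b1,b3,b4} = {b0,b1}; idom=b1
  b7: preds {b1,b4}: {b0,b1} ∩ {b0,b1,b3,b4} = {b0,b1}; idom=b1

idom(b6) = b1

Answer: b1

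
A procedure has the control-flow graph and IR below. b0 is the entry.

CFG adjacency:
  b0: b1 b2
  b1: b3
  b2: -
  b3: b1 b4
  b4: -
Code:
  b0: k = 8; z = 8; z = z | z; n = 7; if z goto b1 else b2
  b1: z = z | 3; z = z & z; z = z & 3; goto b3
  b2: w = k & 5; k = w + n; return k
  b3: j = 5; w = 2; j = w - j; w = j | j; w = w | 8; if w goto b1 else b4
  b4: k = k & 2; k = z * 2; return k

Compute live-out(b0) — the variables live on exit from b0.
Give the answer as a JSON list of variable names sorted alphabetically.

Per-block:
  b0 def {k,n,z} use ∅
  b1 def {z} use {z}
  b2 def {k,w} use {k,n}
  b3 def {j,w} use ∅
  b4 def {k} use {k,z}

Liveness:
  live b0: ∅→{k,n,z}
  live b1: {k,z}→{k,z}
  live b2: {k,n}→∅
  live b3: {k,z}→{k,z}
  live b4: {k,z}→∅

live-out(b0) = ["k", "n", "z"]

Answer: ["k", "n", "z"]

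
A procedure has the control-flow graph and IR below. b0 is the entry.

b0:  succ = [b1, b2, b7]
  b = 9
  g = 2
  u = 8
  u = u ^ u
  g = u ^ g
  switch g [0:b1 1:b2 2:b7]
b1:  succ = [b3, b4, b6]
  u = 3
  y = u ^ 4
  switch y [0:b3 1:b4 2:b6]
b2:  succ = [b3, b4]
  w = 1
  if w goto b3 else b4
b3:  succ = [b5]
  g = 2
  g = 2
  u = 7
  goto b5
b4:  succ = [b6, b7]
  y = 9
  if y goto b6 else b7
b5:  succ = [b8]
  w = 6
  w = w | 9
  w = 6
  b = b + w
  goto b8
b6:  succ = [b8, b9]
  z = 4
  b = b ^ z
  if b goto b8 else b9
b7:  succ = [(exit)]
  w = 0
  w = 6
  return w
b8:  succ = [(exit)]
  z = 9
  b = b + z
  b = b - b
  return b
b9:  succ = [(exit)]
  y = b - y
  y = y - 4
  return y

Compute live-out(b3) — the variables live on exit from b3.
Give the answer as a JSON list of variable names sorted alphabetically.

def/use:
  b0: def={b,g,u} ue=∅
  b1: def={u,y} ue=∅
  b2: def={w} ue=∅
  b3: def={g,u} ue=∅
  b4: def={y} ue=∅
  b5: def={b,w} ue={b}
  b6: def={b,z} ue={b}
  b7: def={w} ue=∅
  b8: def={b,z} ue={b}
  b9: def={y} ue={b,y}

Liveness:
  live b0: ∅→{b}
  live b1: {b}→{b,y}
  live b2: {b}→{b}
  live b3: {b}→{b}
  live b4: {b}→{b,y}
  live b5: {b}→{b}
  live b6: {b,y}→{b,y}
  live b7: ∅→∅
  live b8: {b}→∅
  live b9: {b,y}→∅

live-out(b3) = ["b"]

Answer: ["b"]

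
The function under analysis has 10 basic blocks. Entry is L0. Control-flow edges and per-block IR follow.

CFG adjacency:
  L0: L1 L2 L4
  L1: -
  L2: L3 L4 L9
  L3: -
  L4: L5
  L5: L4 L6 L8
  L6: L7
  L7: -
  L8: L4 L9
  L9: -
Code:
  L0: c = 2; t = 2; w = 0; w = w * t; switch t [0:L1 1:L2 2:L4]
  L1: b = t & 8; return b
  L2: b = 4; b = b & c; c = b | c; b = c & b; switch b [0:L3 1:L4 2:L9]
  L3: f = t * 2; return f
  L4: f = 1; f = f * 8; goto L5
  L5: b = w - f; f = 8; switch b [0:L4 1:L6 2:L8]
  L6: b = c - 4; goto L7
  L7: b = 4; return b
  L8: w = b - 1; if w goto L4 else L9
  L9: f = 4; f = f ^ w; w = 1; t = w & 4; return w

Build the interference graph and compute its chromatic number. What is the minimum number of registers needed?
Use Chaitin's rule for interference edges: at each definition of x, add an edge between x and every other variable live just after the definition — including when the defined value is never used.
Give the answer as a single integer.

Answer: 4

Working:
Per-block:
  L0: {c,t,w} / ∅
  L1: {b} / {t}
  L2: {b,c} / {c}
  L3: {f} / {t}
  L4: {f} / ∅
  L5: {b,f} / {f,w}
  L6: {b} / {c}
  L7: {b} / ∅
  L8: {w} / {b}
  L9: {f,t,w} / {w}

Backward fixpoint:
  L0 li=∅ lo={c,t,w}
  L1 li={t} lo=∅
  L2 li={c,t,w} lo={c,t,w}
  L3 li={t} lo=∅
  L4 li={c,w} lo={c,f,w}
  L5 li={c,f,w} lo={b,c,w}
  L6 li={c} lo=∅
  L7 li=∅ lo=∅
  L8 li={b,c} lo={c,w}
  L9 li={w} lo=∅

Interference:
  b: {c,f,t,w}
  c: {b,f,t,w}
  f: {b,c,w}
  t: {b,c,w}
  w: {b,c,f,t}

Registers:
  clique {b,c,f,w} ⇒ need ≥ 4
  4-colouring: r0={b}  r1={c}  r2={w}  r3={f,t}
  χ = 4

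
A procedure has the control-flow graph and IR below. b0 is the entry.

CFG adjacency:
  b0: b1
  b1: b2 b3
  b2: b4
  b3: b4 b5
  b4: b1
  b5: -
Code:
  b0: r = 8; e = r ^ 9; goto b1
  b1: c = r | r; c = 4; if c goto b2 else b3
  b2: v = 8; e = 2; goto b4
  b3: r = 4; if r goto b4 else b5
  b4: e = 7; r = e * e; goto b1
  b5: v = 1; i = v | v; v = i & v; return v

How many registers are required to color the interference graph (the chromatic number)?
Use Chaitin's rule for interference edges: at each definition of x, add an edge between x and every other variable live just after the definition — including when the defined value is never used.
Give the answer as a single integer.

Per-block:
  b0: def={e,r} ue=∅
  b1: def={c} ue={r}
  b2: def={e,v} ue=∅
  b3: def={r} ue=∅
  b4: def={e,r} ue=∅
  b5: def={i,v} ue=∅

Backward fixpoint:
  live b0: ∅→{r}
  live b1: {r}→∅
  live b2: ∅→∅
  live b3: ∅→∅
  live b4: ∅→{r}
  live b5: ∅→∅

Conflict graph:
  c: ∅
  e: {r}
  i: {v}
  r: {e}
  v: {i}

Registers:
  {e,r} pairwise interfere (2-clique) ⇒ χ ≥ 2
  2-colouring: c0={c,e,i}  c1={r,v}
  χ = 2

Answer: 2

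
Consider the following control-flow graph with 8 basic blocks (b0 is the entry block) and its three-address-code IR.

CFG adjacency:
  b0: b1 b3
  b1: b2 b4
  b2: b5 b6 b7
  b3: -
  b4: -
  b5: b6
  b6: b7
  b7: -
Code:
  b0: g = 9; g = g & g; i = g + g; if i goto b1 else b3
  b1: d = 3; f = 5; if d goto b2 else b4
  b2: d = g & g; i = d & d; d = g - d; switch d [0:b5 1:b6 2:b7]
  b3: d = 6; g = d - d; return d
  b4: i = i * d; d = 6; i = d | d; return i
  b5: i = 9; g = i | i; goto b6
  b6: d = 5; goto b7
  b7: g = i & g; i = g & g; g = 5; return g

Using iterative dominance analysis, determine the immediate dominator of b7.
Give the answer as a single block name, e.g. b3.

idom tree: b1←b0 b2←b1 b3←b0 b4←b1 b5←b2 b6←b2 b7←b2
Dom at joins:
  b6: preds {b2,b5}: {b0,b1,b2} ∩ {b0,b1,b2,b5} = {b0,b1,b2}; idom=b2
  b7: preds {b2,b6}: {b0,b1,b2} ∩ {b0,b1,b2,b6} = {b0,b1,b2}; idom=b2

idom(b7) = b2

Answer: b2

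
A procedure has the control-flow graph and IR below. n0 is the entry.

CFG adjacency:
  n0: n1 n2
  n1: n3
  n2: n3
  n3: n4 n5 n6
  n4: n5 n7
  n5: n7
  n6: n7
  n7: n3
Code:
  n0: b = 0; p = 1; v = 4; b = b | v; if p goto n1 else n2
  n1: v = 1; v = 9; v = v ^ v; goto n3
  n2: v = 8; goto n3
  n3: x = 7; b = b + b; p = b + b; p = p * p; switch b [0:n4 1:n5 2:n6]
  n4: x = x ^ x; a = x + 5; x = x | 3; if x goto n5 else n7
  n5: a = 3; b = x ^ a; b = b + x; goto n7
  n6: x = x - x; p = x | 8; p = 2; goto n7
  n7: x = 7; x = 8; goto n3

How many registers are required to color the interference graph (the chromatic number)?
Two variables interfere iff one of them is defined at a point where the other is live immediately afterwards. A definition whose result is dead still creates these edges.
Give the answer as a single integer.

Answer: 3

Working:
def/use:
  n0: def={b,p,v} ue=∅
  n1: def={v} ue=∅
  n2: def={v} ue=∅
  n3: def={b,p,x} ue={b}
  n4: def={a,x} ue={x}
  n5: def={a,b} ue={x}
  n6: def={p,x} ue={x}
  n7: def={x} ue=∅

Backward fixpoint:
  n0 li=∅ lo={b}
  n1 li={b} lo={b}
  n2 li={b} lo={b}
  n3 li={b} lo={b,x}
  n4 li={b,x} lo={b,x}
  n5 li={x} lo={b}
  n6 li={b,x} lo={b}
  n7 li={b} lo={b}

Interfere edges:
  a↔{b,x}
  b↔{a,p,v,x}
  p↔{b,v,x}
  v↔{b,p}
  x↔{a,b,p}

Chromatic number:
  lower bound: {a,b,x} mutually conflict ⇒ χ ≥ 3
  assign a→r1 b→r0 p→r1 v→r2 x→r2 — no edge inside a register ⇒ χ ≤ 3
  χ = 3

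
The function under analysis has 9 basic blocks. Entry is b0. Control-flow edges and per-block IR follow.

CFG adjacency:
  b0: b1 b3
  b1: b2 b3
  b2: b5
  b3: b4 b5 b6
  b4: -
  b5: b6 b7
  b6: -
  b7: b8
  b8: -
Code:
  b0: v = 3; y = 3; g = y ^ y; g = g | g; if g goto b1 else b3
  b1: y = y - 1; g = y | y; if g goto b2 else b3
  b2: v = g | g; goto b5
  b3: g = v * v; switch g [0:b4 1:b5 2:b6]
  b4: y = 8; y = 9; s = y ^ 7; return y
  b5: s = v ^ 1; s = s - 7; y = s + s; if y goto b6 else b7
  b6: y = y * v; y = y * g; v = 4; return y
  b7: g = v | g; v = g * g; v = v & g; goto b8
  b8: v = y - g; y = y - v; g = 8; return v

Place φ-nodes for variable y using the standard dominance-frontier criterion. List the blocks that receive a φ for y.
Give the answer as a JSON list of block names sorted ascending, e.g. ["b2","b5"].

idom tree: b1←b0 b2←b1 b3←b0 b4←b3 b5←b0 b6←b0 b7←b5 b8←b7
Join-block Dom:
  b3: preds {b0,b1}: {b0} ∩ {b0,b1} = {b0}; idom=b0
  b5: preds {b2,b3}: {b0,b1,b2} ∩ {b0,b3} = {b0}; idom=b0
  b6: preds {b3,b5}: {b0,b3} ∩ {b0,b5} = {b0}; idom=b0

DF derivation:
  join b3 pred b0: · stop@b0
  join b3 pred b1: b1 stop@b0
  join b5 pred b2: b2→b1 stop@b0
  join b5 pred b3: b3 stop@b0
  join b6 pred b3: b3 stop@b0
  join b6 pred b5: b5 stop@b0
  b0 → ∅
  b1 → {b3,b5}
  b2 → {b5}
  b3 → {b5,b6}
  b4 → ∅
  b5 → {b6}
  b6 → ∅
  b7 → ∅
  b8 → ∅

φ for y: defs {b0,b1,b4,b5,b6,b8}
  DF⁺ = {b3,b5,b6}

Answer: ["b3", "b5", "b6"]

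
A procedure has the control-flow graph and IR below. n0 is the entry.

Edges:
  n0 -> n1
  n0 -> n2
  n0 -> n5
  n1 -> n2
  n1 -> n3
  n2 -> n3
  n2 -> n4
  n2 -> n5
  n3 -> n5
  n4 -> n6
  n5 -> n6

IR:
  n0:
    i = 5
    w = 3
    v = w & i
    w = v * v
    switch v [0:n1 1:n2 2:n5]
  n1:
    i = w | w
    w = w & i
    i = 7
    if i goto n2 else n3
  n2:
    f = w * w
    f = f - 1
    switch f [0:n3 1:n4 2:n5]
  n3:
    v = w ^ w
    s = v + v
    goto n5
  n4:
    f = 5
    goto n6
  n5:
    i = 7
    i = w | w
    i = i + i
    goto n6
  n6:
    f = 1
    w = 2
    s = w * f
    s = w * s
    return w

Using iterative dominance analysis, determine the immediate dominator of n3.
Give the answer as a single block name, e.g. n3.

Answer: n0

Analysis:
idom tree: n1←n0 n2←n0 n3←n0 n4←n2 n5←n0 n6←n0
Join-block Dom:
  n2: preds {n0,n1}: {n0} ∩ {n0,n1} = {n0}; idom=n0
  n3: preds {n1,n2}: {n0,n1} ∩ {n0,n2} = {n0}; idom=n0
  n5: preds {n0,n2,n3}: {n0} ∩ {n0,n2} ∩ {n0,n3} = {n0}; idom=n0
  n6: preds {n4,n5}: {n0,n2,n4} ∩ {n0,n5} = {n0}; idom=n0

idom(n3) = n0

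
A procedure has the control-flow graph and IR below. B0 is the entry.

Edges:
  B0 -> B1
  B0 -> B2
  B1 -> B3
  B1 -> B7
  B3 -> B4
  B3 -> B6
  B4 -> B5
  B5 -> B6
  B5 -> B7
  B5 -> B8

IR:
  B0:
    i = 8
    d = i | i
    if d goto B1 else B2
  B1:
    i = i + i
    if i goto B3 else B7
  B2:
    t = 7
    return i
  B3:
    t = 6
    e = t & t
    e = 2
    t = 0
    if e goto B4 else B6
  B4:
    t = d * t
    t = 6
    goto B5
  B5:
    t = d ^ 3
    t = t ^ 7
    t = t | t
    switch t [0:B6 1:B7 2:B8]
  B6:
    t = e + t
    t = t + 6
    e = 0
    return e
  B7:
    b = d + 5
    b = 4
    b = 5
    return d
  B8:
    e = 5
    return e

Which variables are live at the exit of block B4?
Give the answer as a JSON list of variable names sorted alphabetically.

Answer: ["d", "e"]

Analysis:
def/use:
  B0: def={d,i} ue=∅
  B1: def={i} ue={i}
  B2: def={t} ue={i}
  B3: def={e,t} ue=∅
  B4: def={t} ue={d,t}
  B5: def={t} ue={d}
  B6: def={e,t} ue={e,t}
  B7: def={b} ue={d}
  B8: def={e} ue=∅

Backward fixpoint:
  B0 li=∅ lo={d,i}
  B1 li={d,i} lo={d}
  B2 li={i} lo=∅
  B3 li={d} lo={d,e,t}
  B4 li={d,e,t} lo={d,e}
  B5 li={d,e} lo={d,e,t}
  B6 li={e,t} lo=∅
  B7 li={d} lo=∅
  B8 li=∅ lo=∅

live-out(B4) = ["d", "e"]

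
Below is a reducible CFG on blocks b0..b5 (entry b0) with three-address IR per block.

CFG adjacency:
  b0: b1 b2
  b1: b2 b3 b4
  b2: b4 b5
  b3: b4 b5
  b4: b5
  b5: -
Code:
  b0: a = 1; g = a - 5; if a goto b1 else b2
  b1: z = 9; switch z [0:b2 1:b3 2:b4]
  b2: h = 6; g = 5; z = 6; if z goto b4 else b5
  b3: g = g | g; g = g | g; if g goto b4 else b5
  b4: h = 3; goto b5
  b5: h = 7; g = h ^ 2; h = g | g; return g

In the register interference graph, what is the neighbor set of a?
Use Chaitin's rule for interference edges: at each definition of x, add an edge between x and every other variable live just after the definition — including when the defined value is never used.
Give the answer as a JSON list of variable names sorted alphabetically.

Answer: ["g"]

Working:
Per-block:
  b0: {a,g} / ∅
  b1: {z} / ∅
  b2: {g,h,z} / ∅
  b3: {g} / {g}
  b4: {h} / ∅
  b5: {g,h} / ∅

Liveness:
  live b0: ∅→{g}
  live b1: {g}→{g}
  live b2: ∅→∅
  live b3: {g}→∅
  live b4: ∅→∅
  live b5: ∅→∅

Conflict graph:
  a↔{g}
  g↔{a,h,z}
  h↔{g}
  z↔{g}

N(a) = ["g"]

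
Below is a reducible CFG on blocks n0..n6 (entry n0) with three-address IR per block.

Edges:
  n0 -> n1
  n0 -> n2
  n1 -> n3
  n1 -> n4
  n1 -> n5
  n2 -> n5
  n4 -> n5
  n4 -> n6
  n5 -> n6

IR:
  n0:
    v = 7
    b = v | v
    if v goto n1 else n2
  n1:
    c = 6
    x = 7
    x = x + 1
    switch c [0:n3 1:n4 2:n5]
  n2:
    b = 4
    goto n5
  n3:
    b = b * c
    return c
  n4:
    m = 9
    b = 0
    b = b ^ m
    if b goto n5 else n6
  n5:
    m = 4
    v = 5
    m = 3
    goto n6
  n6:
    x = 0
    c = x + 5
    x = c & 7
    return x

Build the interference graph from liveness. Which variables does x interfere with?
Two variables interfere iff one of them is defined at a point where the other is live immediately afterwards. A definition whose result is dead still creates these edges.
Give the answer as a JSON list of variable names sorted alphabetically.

Answer: ["b", "c"]

Working:
Per-block:
  n0 def {b,v} use ∅
  n1 def {c,x} use ∅
  n2 def {b} use ∅
  n3 def {b} use {b,c}
  n4 def {b,m} use ∅
  n5 def {m,v} use ∅
  n6 def {c,x} use ∅

Live sets:
  n0: in=∅ out={b}
  n1: in={b} out={b,c}
  n2: in=∅ out=∅
  n3: in={b,c} out=∅
  n4: in=∅ out=∅
  n5: in=∅ out=∅
  n6: in=∅ out=∅

Conflict graph:
  b: {c,m,v,x}
  c: {b,x}
  m: {b}
  v: {b}
  x: {b,c}

N(x) = ["b", "c"]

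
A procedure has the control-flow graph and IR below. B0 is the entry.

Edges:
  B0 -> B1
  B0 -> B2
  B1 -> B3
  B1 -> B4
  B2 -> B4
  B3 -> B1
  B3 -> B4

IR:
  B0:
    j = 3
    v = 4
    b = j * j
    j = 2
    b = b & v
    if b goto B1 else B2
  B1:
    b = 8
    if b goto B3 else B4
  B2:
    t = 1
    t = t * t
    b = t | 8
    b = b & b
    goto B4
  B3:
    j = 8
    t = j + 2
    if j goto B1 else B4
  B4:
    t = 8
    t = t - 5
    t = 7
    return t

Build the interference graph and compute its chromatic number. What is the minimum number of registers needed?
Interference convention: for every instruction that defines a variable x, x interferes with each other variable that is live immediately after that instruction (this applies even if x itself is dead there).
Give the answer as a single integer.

Block summaries:
  B0 def {b,j,v} use ∅
  B1 def {b} use ∅
  B2 def {b,t} use ∅
  B3 def {j,t} use ∅
  B4 def {t} use ∅

Backward fixpoint:
  live B0: ∅→∅
  live B1: ∅→∅
  live B2: ∅→∅
  live B3: ∅→∅
  live B4: ∅→∅

Interfere edges:
  b↔{j,v}
  j↔{b,t,v}
  t↔{j}
  v↔{b,j}

Chromatic number:
  lower bound: {b,j,v} mutually conflict ⇒ χ ≥ 3
  assign b→R1 j→R0 t→R1 v→R2 — no edge inside a register ⇒ χ ≤ 3
  χ = 3

Answer: 3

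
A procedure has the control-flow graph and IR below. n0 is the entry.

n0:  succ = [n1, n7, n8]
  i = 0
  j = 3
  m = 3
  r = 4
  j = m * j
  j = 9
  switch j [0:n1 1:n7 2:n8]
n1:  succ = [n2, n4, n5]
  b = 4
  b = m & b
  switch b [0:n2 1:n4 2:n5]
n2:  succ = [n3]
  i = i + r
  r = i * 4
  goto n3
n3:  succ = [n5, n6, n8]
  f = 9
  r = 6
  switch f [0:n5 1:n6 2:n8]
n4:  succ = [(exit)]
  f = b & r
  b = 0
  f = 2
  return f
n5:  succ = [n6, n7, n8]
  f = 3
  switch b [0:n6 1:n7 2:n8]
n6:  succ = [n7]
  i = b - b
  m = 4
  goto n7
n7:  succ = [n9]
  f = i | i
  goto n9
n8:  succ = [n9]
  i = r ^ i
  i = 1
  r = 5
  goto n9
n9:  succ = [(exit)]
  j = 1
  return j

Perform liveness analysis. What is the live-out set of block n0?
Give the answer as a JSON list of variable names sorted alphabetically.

Per-block:
  n0 def {i,j,m,r} use ∅
  n1 def {b} use {m}
  n2 def {i,r} use {i,r}
  n3 def {f,r} use ∅
  n4 def {b,f} use {b,r}
  n5 def {f} use {b}
  n6 def {i,m} use {b}
  n7 def {f} use {i}
  n8 def {i,r} use {i,r}
  n9 def {j} use ∅

Liveness:
  live n0: ∅→{i,m,r}
  live n1: {i,m,r}→{b,i,r}
  live n2: {b,i,r}→{b,i}
  live n3: {b,i}→{b,i,r}
  live n4: {b,r}→∅
  live n5: {b,i,r}→{b,i,r}
  live n6: {b}→{i}
  live n7: {i}→∅
  live n8: {i,r}→∅
  live n9: ∅→∅

live-out(n0) = ["i", "m", "r"]

Answer: ["i", "m", "r"]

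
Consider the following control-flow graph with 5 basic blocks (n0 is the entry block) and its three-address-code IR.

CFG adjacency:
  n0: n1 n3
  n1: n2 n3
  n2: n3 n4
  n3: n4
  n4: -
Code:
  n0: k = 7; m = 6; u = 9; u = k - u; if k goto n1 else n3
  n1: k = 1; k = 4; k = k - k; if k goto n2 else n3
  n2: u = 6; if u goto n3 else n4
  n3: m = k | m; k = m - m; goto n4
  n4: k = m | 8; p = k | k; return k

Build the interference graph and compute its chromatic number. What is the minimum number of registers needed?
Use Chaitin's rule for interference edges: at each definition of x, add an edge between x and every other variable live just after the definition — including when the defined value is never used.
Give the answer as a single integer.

Answer: 3

Analysis:
Per-block:
  n0: def={k,m,u} ue=∅
  n1: def={k} ue=∅
  n2: def={u} ue=∅
  n3: def={k,m} ue={k,m}
  n4: def={k,p} ue={m}

Live sets:
  n0: in=∅ out={k,m}
  n1: in={m} out={k,m}
  n2: in={k,m} out={k,m}
  n3: in={k,m} out={m}
  n4: in={m} out=∅

Interfere edges:
  k: {m,p,u}
  m: {k,u}
  p: {k}
  u: {k,m}

Chromatic number:
  {k,m,u} pairwise interfere (3-clique) ⇒ χ ≥ 3
  3-colouring: r0={k}  r1={m,p}  r2={u}
  χ = 3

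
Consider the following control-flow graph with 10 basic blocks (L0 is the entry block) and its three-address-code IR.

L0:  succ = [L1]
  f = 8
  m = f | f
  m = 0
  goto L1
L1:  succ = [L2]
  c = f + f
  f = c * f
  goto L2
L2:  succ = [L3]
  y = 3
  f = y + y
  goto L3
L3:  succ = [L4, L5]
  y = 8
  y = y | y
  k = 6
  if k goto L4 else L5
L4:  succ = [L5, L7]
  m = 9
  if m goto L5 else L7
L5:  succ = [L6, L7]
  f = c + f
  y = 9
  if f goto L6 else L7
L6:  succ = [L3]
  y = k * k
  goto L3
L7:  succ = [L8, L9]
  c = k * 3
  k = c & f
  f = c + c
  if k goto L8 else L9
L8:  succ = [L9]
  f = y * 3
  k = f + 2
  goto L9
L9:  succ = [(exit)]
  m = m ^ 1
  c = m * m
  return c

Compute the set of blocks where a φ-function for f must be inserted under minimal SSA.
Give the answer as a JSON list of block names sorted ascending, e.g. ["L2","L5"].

Answer: ["L3", "L7", "L9"]

Derivation:
idom tree: L1←L0 L2←L1 L3←L2 L4←L3 L5←L3 L6←L5 L7←L3 L8←L7 L9←L7
Join-block Dom:
  L3: preds {L2,L6}: {L0,L1,L2} ∩ {L0,L1,L2,L3,L5,L6} = {L0,L1,L2}; idom=L2
  L5: preds {L3,L4}: {L0,L1,L2,L3} ∩ {L0,L1,L2,L3,L4} = {L0,L1,L2,L3}; idom=L3
  L7: preds {L4,L5}: {L0,L1,L2,L3,L4} ∩ {L0,L1,L2,L3,L5} = {L0,L1,L2,L3}; idom=L3
  L9: preds {L7,L8}: {L0,L1,L2,L3,L7} ∩ {L0,L1,L2,L3,L7,L8} = {L0,L1,L2,L3,L7}; idom=L7

DF walk-up:
  L3←L2: walk · to L2
  L3←L6: walk L6→L5→L3 to L2
  L5←L3: walk · to L3
  L5←L4: walk L4 to L3
  L7←L4: walk L4 to L3
  L7←L5: walk L5 to L3
  L9←L7: walk · to L7
  L9←L8: walk L8 to L7
  L0: DF=∅
  L1: DF=∅
  L2: DF=∅
  L3: DF={L3}
  L4: DF={L5,L7}
  L5: DF={L3,L7}
  L6: DF={L3}
  L7: DF=∅
  L8: DF={L9}
  L9: DF=∅

φ for f: defs {L0,L1,L2,L5,L7,L8}
  DF⁺ = {L3,L7,L9}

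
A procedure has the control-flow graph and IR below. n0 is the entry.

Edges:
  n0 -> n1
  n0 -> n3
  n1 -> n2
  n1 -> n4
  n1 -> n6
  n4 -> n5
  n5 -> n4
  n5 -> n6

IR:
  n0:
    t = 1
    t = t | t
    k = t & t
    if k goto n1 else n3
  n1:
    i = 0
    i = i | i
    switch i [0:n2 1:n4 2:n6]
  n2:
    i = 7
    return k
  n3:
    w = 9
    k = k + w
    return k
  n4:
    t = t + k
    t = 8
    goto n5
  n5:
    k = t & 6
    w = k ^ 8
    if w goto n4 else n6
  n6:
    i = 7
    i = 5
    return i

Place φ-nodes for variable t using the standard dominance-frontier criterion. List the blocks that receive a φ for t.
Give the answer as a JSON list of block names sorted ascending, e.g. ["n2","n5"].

Answer: ["n4", "n6"]

Analysis:
idom tree: n1←n0 n2←n1 n3←n0 n4←n1 n5←n4 n6←n1
Join-block Dom:
  n4: preds {n1,n5}: {n0,n1} ∩ {n0,n1,n4,n5} = {n0,n1}; idom=n1
  n6: preds {n1,n5}: {n0,n1} ∩ {n0,n1,n4,n5} = {n0,n1}; idom=n1

DF derivation:
  join n4 pred n1: · stop@n1
  join n4 pred n5: n5→n4 stop@n1
  join n6 pred n1: · stop@n1
  join n6 pred n5: n5→n4 stop@n1
  n0: DF=∅
  n1: DF=∅
  n2: DF=∅
  n3: DF=∅
  n4: DF={n4,n6}
  n5: DF={n4,n6}
  n6: DF=∅

φ for t: defs {n0,n4}
  DF⁺ = {n4,n6}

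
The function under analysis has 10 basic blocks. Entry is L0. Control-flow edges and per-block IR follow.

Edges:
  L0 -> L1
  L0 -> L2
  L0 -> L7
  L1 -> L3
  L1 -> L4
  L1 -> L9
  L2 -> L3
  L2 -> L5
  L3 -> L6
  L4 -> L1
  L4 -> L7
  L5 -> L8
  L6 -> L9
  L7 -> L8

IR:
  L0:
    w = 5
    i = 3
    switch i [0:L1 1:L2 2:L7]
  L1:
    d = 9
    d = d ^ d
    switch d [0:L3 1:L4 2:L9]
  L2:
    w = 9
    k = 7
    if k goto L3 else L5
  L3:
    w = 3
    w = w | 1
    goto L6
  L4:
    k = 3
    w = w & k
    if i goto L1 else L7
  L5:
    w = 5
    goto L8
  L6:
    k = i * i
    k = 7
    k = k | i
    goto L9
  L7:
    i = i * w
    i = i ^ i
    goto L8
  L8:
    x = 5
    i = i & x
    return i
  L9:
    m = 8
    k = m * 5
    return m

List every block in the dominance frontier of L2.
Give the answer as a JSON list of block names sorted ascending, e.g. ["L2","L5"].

Answer: ["L3", "L8"]

Analysis:
idom tree: L1←L0 L2←L0 L3←L0 L4←L1 L5←L2 L6←L3 L7←L0 L8←L0 L9←L0
Join-block Dom:
  L1: preds {L0,L4}: {L0} ∩ {L0,L1,L4} = {L0}; idom=L0
  L3: preds {L1,L2}: {L0,L1} ∩ {L0,L2} = {L0}; idom=L0
  L7: preds {L0,L4}: {L0} ∩ {L0,L1,L4} = {L0}; idom=L0
  L8: preds {L5,L7}: {L0,L2,L5} ∩ {L0,L7} = {L0}; idom=L0
  L9: preds {L1,L6}: {L0,L1} ∩ {L0,L3,L6} = {L0}; idom=L0

DF walk-up:
  L1←L0: walk · to L0
  L1←L4: walk L4→L1 to L0
  L3←L1: walk L1 to L0
  L3←L2: walk L2 to L0
  L7←L0: walk · to L0
  L7←L4: walk L4→L1 to L0
  L8←L5: walk L5→L2 to L0
  L8←L7: walk L7 to L0
  L9←L1: walk L1 to L0
  L9←L6: walk L6→L3 to L0
  L0: DF=∅
  L1: DF={L1,L3,L7,L9}
  L2: DF={L3,L8}
  L3: DF={L9}
  L4: DF={L1,L7}
  L5: DF={L8}
  L6: DF={L9}
  L7: DF={L8}
  L8: DF=∅
  L9: DF=∅

DF(L2) = ["L3", "L8"]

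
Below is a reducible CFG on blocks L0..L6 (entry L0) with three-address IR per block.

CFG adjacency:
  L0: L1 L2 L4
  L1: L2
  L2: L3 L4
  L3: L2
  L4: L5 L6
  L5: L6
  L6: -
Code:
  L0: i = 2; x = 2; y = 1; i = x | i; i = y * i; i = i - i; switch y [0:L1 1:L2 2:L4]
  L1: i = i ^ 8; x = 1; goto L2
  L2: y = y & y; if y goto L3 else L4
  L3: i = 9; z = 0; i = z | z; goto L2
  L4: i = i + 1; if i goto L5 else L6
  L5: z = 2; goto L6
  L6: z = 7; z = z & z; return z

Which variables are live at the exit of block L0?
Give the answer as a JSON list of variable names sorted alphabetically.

Per-block:
  L0: def={i,x,y} ue=∅
  L1: def={i,x} ue={i}
  L2: def={y} ue={y}
  L3: def={i,z} ue=∅
  L4: def={i} ue={i}
  L5: def={z} ue=∅
  L6: def={z} ue=∅

Liveness:
  L0: in=∅ out={i,y}
  L1: in={i,y} out={i,y}
  L2: in={i,y} out={i,y}
  L3: in={y} out={i,y}
  L4: in={i} out=∅
  L5: in=∅ out=∅
  L6: in=∅ out=∅

live-out(L0) = ["i", "y"]

Answer: ["i", "y"]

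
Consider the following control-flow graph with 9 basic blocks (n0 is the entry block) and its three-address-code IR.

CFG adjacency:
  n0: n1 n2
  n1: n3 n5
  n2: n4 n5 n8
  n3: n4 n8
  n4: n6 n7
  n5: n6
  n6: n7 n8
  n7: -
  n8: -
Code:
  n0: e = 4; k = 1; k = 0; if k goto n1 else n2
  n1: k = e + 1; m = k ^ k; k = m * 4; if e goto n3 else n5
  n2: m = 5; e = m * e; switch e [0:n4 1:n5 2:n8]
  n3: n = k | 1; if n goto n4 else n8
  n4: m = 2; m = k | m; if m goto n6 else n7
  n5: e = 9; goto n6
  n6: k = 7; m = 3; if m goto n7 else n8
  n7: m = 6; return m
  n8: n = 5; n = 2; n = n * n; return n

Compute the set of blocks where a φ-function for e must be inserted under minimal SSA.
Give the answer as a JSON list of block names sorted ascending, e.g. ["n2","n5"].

idom tree: n1←n0 n2←n0 n3←n1 n4←n0 n5←n0 n6←n0 n7←n0 n8←n0
Join-block Dom:
  n4: preds {n2,n3}: {n0,n2} ∩ {n0,n1,n3} = {n0}; idom=n0
  n5: preds {n1,n2}: {n0,n1} ∩ {n0,n2} = {n0}; idom=n0
  n6: preds {n4,n5}: {n0,n4} ∩ {n0,n5} = {n0}; idom=n0
  n7: preds {n4,n6}: {n0,n4} ∩ {n0,n6} = {n0}; idom=n0
  n8: preds {n2,n3,n6}: {n0,n2} ∩ {n0,n1,n3} ∩ {n0,n6} = {n0}; idom=n0

Frontier:
  join n4 pred n2: n2 stop@n0
  join n4 pred n3: n3→n1 stop@n0
  join n5 pred n1: n1 stop@n0
  join n5 pred n2: n2 stop@n0
  join n6 pred n4: n4 stop@n0
  join n6 pred n5: n5 stop@n0
  join n7 pred n4: n4 stop@n0
  join n7 pred n6: n6 stop@n0
  join n8 pred n2: n2 stop@n0
  join n8 pred n3: n3→n1 stop@n0
  join n8 pred n6: n6 stop@n0
  n0: DF=∅
  n1: DF={n4,n5,n8}
  n2: DF={n4,n5,n8}
  n3: DF={n4,n8}
  n4: DF={n6,n7}
  n5: DF={n6}
  n6: DF={n7,n8}
  n7: DF=∅
  n8: DF=∅

φ for e: defs {n0,n2,n5}
  DF⁺ = {n4,n5,n6,n7,n8}

Answer: ["n4", "n5", "n6", "n7", "n8"]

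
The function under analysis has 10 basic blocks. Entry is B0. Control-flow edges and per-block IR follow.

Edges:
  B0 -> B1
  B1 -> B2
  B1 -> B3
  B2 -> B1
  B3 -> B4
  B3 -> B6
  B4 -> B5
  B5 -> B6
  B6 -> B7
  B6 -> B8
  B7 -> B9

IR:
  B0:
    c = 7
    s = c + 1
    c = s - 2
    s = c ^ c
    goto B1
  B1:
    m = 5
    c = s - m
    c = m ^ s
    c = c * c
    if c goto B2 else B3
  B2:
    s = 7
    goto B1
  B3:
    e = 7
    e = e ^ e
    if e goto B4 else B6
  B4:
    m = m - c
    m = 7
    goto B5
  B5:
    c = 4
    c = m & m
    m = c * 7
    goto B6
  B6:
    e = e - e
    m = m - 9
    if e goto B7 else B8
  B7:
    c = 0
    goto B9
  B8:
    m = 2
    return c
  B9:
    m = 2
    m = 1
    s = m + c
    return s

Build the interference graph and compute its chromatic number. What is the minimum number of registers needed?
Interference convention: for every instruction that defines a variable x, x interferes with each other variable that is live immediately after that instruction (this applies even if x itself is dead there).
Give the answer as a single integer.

Per-block:
  B0: def={c,s} ue=∅
  B1: def={c,m} ue={s}
  B2: def={s} ue=∅
  B3: def={e} ue=∅
  B4: def={m} ue={c,m}
  B5: def={c,m} ue={m}
  B6: def={e,m} ue={e,m}
  B7: def={c} ue=∅
  B8: def={m} ue={c}
  B9: def={m,s} ue={c}

Live sets:
  B0 li=∅ lo={s}
  B1 li={s} lo={c,m}
  B2 li=∅ lo={s}
  B3 li={c,m} lo={c,e,m}
  B4 li={c,e,m} lo={e,m}
  B5 li={e,m} lo={c,e,m}
  B6 li={c,e,m} lo={c}
  B7 li=∅ lo={c}
  B8 li={c} lo=∅
  B9 li={c} lo=∅

Interference:
  c: {e,m,s}
  e: {c,m}
  m: {c,e,s}
  s: {c,m}

Colouring:
  lower bound: {c,e,m} mutually conflict ⇒ χ ≥ 3
  3-colouring: c0={c}  c1={m}  c2={e,s}
  χ = 3

Answer: 3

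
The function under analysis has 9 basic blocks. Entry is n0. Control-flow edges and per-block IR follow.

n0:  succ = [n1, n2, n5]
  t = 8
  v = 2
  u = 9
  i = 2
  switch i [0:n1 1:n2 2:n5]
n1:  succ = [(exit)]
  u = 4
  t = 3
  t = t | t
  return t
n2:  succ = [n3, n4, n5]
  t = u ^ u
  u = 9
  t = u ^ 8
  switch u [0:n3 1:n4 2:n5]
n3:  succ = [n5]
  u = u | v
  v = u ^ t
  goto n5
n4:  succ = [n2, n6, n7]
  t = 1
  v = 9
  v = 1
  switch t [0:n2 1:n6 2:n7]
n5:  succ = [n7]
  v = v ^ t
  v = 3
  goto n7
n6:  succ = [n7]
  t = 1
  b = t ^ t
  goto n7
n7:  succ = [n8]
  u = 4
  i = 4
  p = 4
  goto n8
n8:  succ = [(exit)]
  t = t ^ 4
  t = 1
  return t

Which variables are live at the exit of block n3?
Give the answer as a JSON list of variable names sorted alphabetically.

Per-block:
  n0: {i,t,u,v} / ∅
  n1: {t,u} / ∅
  n2: {t,u} / {u}
  n3: {u,v} / {t,u,v}
  n4: {t,v} / ∅
  n5: {v} / {t,v}
  n6: {b,t} / ∅
  n7: {i,p,u} / ∅
  n8: {t} / {t}

Backward fixpoint:
  live n0: ∅→{t,u,v}
  live n1: ∅→∅
  live n2: {u,v}→{t,u,v}
  live n3: {t,u,v}→{t,v}
  live n4: {u}→{t,u,v}
  live n5: {t,v}→{t}
  live n6: ∅→{t}
  live n7: {t}→{t}
  live n8: {t}→∅

live-out(n3) = ["t", "v"]

Answer: ["t", "v"]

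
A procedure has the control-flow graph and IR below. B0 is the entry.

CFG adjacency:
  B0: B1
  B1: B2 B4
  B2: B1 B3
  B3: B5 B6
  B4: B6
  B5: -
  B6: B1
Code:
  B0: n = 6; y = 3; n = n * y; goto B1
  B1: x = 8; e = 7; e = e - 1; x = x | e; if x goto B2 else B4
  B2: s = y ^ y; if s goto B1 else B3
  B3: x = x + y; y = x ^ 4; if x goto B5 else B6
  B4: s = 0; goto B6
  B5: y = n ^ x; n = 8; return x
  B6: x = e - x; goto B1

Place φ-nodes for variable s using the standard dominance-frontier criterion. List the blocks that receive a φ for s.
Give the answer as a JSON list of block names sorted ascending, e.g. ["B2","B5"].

Answer: ["B1", "B6"]

Working:
idom tree: B1←B0 B2←B1 B3←B2 B4←B1 B5←B3 B6←B1
Dom at joins:
  B1: preds {B0,B2,B6}: {B0} ∩ {B0,B1,B2} ∩ {B0,B1,B6} = {B0}; idom=B0
  B6: preds {B3,B4}: {B0,B1,B2,B3} ∩ {B0,B1,B4} = {B0,B1}; idom=B1

DF derivation:
  B1←B0: walk · to B0
  B1←B2: walk B2→B1 to B0
  B1←B6: walk B6→B1 to B0
  B6←B3: walk B3→B2 to B1
  B6←B4: walk B4 to B1
  DF(B0)=∅
  DF(B1)={B1}
  DF(B2)={B1,B6}
  DF(B3)={B6}
  DF(B4)={B6}
  DF(B5)=∅
  DF(B6)={B1}

φ for s: defs {B2,B4}
  DF⁺ = {B1,B6}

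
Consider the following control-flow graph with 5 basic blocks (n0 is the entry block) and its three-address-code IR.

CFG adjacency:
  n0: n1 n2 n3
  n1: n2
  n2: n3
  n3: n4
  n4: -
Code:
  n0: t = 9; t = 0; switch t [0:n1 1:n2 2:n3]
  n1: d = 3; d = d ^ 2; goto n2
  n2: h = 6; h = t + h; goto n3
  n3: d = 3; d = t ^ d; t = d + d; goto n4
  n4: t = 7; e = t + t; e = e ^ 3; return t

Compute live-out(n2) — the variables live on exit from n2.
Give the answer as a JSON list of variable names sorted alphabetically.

def/use:
  n0: {t} / ∅
  n1: {d} / ∅
  n2: {h} / {t}
  n3: {d,t} / {t}
  n4: {e,t} / ∅

Liveness:
  n0: in=∅ out={t}
  n1: in={t} out={t}
  n2: in={t} out={t}
  n3: in={t} out=∅
  n4: in=∅ out=∅

live-out(n2) = ["t"]

Answer: ["t"]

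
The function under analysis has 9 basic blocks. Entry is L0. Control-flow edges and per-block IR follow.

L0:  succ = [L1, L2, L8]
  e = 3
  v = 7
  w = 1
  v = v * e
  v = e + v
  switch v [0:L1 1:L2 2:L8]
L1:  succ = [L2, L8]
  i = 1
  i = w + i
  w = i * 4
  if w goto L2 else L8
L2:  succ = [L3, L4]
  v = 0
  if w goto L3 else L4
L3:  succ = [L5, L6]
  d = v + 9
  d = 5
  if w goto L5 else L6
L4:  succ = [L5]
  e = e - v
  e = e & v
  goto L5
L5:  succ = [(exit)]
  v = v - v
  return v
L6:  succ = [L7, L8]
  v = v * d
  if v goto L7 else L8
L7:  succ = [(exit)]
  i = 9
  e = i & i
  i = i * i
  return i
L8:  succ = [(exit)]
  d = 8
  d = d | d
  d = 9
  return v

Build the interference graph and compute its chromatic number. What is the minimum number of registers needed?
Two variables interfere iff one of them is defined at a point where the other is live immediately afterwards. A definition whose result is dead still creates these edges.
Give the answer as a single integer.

Block summaries:
  L0: def={e,v,w} ue=∅
  L1: def={i,w} ue={w}
  L2: def={v} ue={w}
  L3: def={d} ue={v,w}
  L4: def={e} ue={e,v}
  L5: def={v} ue={v}
  L6: def={v} ue={d,v}
  L7: def={e,i} ue=∅
  L8: def={d} ue={v}

Liveness:
  L0 li=∅ lo={e,v,w}
  L1 li={e,v,w} lo={e,v,w}
  L2 li={e,w} lo={e,v,w}
  L3 li={v,w} lo={d,v}
  L4 li={e,v} lo={v}
  L5 li={v} lo=∅
  L6 li={d,v} lo={v}
  L7 li=∅ lo=∅
  L8 li={v} lo=∅

Interference:
  d — {v,w}
  e — {i,v,w}
  i — {e,v,w}
  v — {d,e,i,w}
  w — {d,e,i,v}

Colouring:
  clique {e,i,v,w} ⇒ need ≥ 4
  4-colouring: r0={v}  r1={w}  r2={d,e}  r3={i}
  χ = 4

Answer: 4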